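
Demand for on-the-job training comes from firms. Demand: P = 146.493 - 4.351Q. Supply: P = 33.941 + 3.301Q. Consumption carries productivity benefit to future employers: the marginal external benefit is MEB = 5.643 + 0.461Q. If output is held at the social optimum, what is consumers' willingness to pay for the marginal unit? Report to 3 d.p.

Social marginal benefit = demand + MEB = 152.136 - 3.890Q.
Set SMB = MC: 152.136 - 3.890Q = 33.941 + 3.301Q → Q* = 16.4365.
Consumer price on the demand curve at Q*: 146.493 − 4.351×16.4365 = 74.9778.

P = 74.978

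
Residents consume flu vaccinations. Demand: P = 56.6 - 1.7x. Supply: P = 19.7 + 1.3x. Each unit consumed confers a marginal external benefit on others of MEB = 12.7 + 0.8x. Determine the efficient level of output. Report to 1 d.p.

x* = 22.5

Social marginal benefit = demand + MEB = 69.3 - 0.9x.
Set SMB = MC: 69.3 - 0.9x = 19.7 + 1.3x → x* = 22.5455.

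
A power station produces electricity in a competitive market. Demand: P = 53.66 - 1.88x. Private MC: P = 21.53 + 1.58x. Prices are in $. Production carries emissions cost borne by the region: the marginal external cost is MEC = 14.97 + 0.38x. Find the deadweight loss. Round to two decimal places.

Market equilibrium (private): 21.53 + 1.58x = 53.66 - 1.88x → x_m = 9.2861.
Social marginal cost = private MC + MEC = 36.50 + 1.96x.
Set SMC = demand: 36.50 + 1.96x = 53.66 - 1.88x → x* = 4.4688.
The welfare-loss triangle has base |x_m − x*| and height MEC(x_m) (the vertical gap between SMC and demand is zero at x* and MEC at x_m).
DWL = ½ × 4.8173 × 18.4987 = 44.5569.

DWL = $44.56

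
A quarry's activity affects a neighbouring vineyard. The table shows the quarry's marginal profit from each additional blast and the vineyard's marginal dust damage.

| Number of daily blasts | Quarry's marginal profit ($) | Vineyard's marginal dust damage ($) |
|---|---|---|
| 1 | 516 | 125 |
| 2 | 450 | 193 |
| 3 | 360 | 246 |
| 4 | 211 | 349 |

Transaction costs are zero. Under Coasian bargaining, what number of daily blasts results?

3

Bargaining reaches the level where marginal profit last exceeds marginal dust damage.
That holds through level 3 (360 ≥ 246) but not at 4 (211 < 349).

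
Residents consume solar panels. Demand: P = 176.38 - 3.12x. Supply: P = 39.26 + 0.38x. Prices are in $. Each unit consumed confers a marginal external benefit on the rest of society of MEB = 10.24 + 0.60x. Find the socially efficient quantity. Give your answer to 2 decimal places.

Social marginal benefit = demand + MEB = 186.62 - 2.52x.
Set SMB = MC: 186.62 - 2.52x = 39.26 + 0.38x → x* = 50.8138.

x* = 50.81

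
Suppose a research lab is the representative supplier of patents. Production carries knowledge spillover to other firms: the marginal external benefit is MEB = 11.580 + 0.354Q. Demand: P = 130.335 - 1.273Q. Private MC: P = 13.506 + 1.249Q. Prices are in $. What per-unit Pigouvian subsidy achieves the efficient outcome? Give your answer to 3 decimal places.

subsidy = $32.547 per unit

Social marginal cost = private MC − MEB = 1.926 + 0.895Q.
Set SMC = demand: 1.926 + 0.895Q = 130.335 - 1.273Q → Q* = 59.2292.
The Pigouvian subsidy equals MEB at Q*: 11.580 + 0.354×59.2292 = 32.5471.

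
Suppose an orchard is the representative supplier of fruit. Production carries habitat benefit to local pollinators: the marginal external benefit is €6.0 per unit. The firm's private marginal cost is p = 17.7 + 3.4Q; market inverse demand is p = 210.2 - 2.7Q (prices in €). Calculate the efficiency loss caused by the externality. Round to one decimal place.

Market equilibrium (private): 17.7 + 3.4Q = 210.2 - 2.7Q → Q_m = 31.5574.
Social marginal cost = private MC − MEB = 11.7 + 3.4Q.
Set SMC = demand: 11.7 + 3.4Q = 210.2 - 2.7Q → Q* = 32.5410.
Between Q* and Q_m the wedge demand − SMC runs linearly from 0 to MEB(Q_m), so the loss is a triangle.
DWL = ½ × 0.9836 × 6.0000 = 2.9508.

DWL = €3.0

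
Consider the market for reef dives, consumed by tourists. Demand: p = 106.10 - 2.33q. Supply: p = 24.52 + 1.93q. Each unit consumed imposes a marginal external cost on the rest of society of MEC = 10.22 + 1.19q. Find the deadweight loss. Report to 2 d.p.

DWL = 99.96

Market equilibrium (private): 24.52 + 1.93q = 106.10 - 2.33q → q_m = 19.1502.
Social marginal benefit = demand − MEC = 95.88 - 3.52q.
Set SMB = MC: 95.88 - 3.52q = 24.52 + 1.93q → q* = 13.0936.
Height of the DWL triangle at q_m is MC(q_m) − SMB(q_m) = MEC(q_m) = 33.0088.
DWL = ½ × 6.0566 × 33.0088 = 99.9605.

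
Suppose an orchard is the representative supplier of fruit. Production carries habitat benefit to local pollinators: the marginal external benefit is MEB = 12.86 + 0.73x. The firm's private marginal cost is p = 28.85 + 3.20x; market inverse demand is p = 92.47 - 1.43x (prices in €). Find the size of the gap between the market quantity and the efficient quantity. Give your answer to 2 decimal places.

5.87 units

Market equilibrium (private): 28.85 + 3.20x = 92.47 - 1.43x → x_m = 13.7408.
Social marginal cost = private MC − MEB = 15.99 + 2.47x.
Set SMC = demand: 15.99 + 2.47x = 92.47 - 1.43x → x* = 19.6103.
Gap = |13.7408 − 19.6103| = 5.8695.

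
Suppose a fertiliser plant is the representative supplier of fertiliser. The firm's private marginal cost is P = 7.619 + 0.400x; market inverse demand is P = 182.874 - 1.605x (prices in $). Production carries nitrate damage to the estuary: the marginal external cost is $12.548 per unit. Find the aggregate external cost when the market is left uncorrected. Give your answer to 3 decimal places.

$1096.808

Market equilibrium (private): 7.619 + 0.400x = 182.874 - 1.605x → x_m = 87.4090.
Total external cost = MEC × x_m = 12.548 × 87.4090 = 1096.8081.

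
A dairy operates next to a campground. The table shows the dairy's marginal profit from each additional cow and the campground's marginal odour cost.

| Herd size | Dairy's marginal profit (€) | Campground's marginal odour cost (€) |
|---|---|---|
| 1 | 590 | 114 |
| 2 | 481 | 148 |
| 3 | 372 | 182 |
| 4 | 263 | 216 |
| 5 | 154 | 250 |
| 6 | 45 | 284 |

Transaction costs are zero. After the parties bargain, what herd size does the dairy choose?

Bargaining reaches the level where marginal profit last exceeds marginal odour cost.
That holds through level 4 (263 ≥ 216) but not at 5 (154 < 250).

4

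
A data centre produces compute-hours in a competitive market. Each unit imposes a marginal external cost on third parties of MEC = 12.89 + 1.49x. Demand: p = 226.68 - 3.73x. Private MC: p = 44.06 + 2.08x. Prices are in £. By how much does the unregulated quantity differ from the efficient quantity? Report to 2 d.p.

Market equilibrium (private): 44.06 + 2.08x = 226.68 - 3.73x → x_m = 31.4320.
Social marginal cost = private MC + MEC = 56.95 + 3.57x.
Set SMC = demand: 56.95 + 3.57x = 226.68 - 3.73x → x* = 23.2507.
Gap = |31.4320 − 23.2507| = 8.1813.

8.18 units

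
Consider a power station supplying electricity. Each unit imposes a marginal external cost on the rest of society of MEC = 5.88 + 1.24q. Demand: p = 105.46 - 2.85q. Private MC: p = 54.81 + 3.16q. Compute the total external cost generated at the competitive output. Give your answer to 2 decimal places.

Market equilibrium (private): 54.81 + 3.16q = 105.46 - 2.85q → q_m = 8.4276.
Total external cost = ∫₀^{q_m} (5.88 + 1.24q) dq = 5.88×8.4276 + ½×1.24×8.4276² = 93.5894.

93.59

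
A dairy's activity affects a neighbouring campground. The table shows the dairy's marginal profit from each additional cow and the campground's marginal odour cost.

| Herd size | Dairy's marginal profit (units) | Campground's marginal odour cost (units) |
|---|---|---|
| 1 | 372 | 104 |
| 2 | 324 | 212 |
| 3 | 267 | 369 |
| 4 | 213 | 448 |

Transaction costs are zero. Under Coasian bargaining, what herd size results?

2

Bargaining reaches the level where marginal profit last exceeds marginal odour cost.
That holds through level 2 (324 ≥ 212) but not at 3 (267 < 369).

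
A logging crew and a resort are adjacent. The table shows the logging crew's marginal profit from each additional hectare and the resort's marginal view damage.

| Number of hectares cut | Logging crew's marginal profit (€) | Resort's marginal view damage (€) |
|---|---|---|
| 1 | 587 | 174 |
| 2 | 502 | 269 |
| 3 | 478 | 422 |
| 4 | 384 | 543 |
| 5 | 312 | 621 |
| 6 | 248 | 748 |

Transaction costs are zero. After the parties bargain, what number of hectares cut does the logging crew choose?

3

Bargaining reaches the level where marginal profit last exceeds marginal view damage.
That holds through level 3 (478 ≥ 422) but not at 4 (384 < 543).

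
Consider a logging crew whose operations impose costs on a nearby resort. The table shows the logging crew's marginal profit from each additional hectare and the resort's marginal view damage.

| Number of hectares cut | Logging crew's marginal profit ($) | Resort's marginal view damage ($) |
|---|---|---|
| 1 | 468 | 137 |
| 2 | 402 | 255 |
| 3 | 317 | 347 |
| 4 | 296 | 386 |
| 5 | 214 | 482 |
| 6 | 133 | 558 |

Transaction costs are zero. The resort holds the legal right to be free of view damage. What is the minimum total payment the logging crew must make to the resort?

Efficient level: marginal profit ≥ marginal view damage through level 2, so k* = 2.
With the resort holding the right, the logging crew must at least compensate total damage at k*: 137 + 255 = 392.

$392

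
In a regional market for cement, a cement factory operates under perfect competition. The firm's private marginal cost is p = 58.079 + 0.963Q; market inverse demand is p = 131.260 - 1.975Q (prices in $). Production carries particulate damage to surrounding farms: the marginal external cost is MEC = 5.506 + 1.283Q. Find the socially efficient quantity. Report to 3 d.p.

Q* = 16.033

Social marginal cost = private MC + MEC = 63.585 + 2.246Q.
Set SMC = demand: 63.585 + 2.246Q = 131.260 - 1.975Q → Q* = 16.0329.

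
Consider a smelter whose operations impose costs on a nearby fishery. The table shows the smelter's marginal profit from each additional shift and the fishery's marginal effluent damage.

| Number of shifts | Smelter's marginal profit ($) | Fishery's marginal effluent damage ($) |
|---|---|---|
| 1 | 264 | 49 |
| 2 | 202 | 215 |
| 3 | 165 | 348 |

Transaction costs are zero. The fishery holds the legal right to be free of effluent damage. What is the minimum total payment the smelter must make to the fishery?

Efficient level: marginal profit ≥ marginal effluent damage through level 1, so k* = 1.
With the fishery holding the right, the smelter must at least compensate total damage at k*: 49 = 49.

$49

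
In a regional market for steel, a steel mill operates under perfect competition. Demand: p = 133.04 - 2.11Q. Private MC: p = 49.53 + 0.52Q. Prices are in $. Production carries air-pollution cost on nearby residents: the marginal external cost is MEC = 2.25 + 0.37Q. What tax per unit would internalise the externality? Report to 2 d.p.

Social marginal cost = private MC + MEC = 51.78 + 0.89Q.
Set SMC = demand: 51.78 + 0.89Q = 133.04 - 2.11Q → Q* = 27.0867.
The Pigouvian tax equals MEC at Q*: 2.25 + 0.37×27.0867 = 12.2721.

tax = $12.27 per unit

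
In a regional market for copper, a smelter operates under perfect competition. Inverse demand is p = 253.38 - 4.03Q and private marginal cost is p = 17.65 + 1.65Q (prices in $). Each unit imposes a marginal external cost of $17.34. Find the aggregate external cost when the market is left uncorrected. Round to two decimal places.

$719.64

Market equilibrium (private): 17.65 + 1.65Q = 253.38 - 4.03Q → Q_m = 41.5018.
Total external cost = MEC × Q_m = 17.34 × 41.5018 = 719.6412.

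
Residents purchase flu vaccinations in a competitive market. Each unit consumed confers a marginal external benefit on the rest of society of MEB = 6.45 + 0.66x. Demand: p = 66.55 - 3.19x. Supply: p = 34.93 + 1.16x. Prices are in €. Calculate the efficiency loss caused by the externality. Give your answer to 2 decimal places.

DWL = €17.14

Market equilibrium (private): 34.93 + 1.16x = 66.55 - 3.19x → x_m = 7.2690.
Social marginal benefit = demand + MEB = 73.00 - 2.53x.
Set SMB = MC: 73.00 - 2.53x = 34.93 + 1.16x → x* = 10.3171.
Height of the DWL triangle at x_m is SMB(x_m) − MC(x_m) = MEB(x_m) = 11.2475.
DWL = ½ × 3.0481 × 11.2475 = 17.1418.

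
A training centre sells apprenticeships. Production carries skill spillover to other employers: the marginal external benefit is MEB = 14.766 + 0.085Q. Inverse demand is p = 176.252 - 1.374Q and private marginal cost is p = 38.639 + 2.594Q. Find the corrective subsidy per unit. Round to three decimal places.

subsidy = 18.102 per unit

Social marginal cost = private MC − MEB = 23.873 + 2.509Q.
Set SMC = demand: 23.873 + 2.509Q = 176.252 - 1.374Q → Q* = 39.2426.
The Pigouvian subsidy equals MEB at Q*: 14.766 + 0.085×39.2426 = 18.1016.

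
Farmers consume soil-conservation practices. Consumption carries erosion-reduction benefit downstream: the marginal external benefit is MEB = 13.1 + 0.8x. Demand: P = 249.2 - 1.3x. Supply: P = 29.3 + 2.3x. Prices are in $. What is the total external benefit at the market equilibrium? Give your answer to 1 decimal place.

$2292.7

Market equilibrium (private): 29.3 + 2.3x = 249.2 - 1.3x → x_m = 61.0833.
Total external benefit = ∫₀^{x_m} (13.1 + 0.8x) dx = 13.1×61.0833 + ½×0.8×61.0833² = 2292.6590.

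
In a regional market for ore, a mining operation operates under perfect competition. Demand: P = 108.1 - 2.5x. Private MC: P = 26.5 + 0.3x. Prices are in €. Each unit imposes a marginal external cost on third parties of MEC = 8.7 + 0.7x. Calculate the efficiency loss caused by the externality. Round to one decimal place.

DWL = €121.0

Market equilibrium (private): 26.5 + 0.3x = 108.1 - 2.5x → x_m = 29.1429.
Social marginal cost = private MC + MEC = 35.2 + x.
Set SMC = demand: 35.2 + x = 108.1 - 2.5x → x* = 20.8286.
Height of the DWL triangle at x_m is SMC(x_m) − demand(x_m) = MEC(x_m) = 29.1000.
DWL = ½ × 8.3143 × 29.1000 = 120.9731.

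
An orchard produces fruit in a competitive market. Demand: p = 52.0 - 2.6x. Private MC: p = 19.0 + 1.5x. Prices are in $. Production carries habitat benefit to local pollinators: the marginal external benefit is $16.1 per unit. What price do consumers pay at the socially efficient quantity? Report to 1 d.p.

P = $20.9

Social marginal cost = private MC − MEB = 2.9 + 1.5x.
Set SMC = demand: 2.9 + 1.5x = 52.0 - 2.6x → x* = 11.9756.
Consumer price on the demand curve at x*: 52.0 − 2.6×11.9756 = 20.8634.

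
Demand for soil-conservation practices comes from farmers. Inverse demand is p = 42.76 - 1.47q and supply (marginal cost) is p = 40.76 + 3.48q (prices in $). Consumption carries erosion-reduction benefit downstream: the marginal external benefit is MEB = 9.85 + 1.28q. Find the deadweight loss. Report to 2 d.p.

Market equilibrium (private): 40.76 + 3.48q = 42.76 - 1.47q → q_m = 0.4040.
Social marginal benefit = demand + MEB = 52.61 - 0.19q.
Set SMB = MC: 52.61 - 0.19q = 40.76 + 3.48q → q* = 3.2289.
The welfare-loss triangle has base |q_m − q*| and height MEB(q_m) (the vertical gap between SMB and MC is zero at q* and MEB at q_m).
DWL = ½ × 2.8249 × 10.3672 = 14.6432.

DWL = $14.64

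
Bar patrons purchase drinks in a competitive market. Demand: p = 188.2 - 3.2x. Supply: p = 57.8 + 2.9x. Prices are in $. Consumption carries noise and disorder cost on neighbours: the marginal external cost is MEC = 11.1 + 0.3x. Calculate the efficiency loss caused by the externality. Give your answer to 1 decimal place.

Market equilibrium (private): 57.8 + 2.9x = 188.2 - 3.2x → x_m = 21.3770.
Social marginal benefit = demand − MEC = 177.1 - 3.5x.
Set SMB = MC: 177.1 - 3.5x = 57.8 + 2.9x → x* = 18.6406.
Height of the DWL triangle at x_m is MC(x_m) − SMB(x_m) = MEC(x_m) = 17.5131.
DWL = ½ × 2.7364 × 17.5131 = 23.9614.

DWL = $24.0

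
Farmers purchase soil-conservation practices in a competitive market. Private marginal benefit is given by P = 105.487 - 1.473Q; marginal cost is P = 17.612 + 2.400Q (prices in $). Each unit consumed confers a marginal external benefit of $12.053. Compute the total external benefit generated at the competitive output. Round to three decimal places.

$273.472

Market equilibrium (private): 17.612 + 2.400Q = 105.487 - 1.473Q → Q_m = 22.6891.
Total external benefit = MEB × Q_m = 12.053 × 22.6891 = 273.4717.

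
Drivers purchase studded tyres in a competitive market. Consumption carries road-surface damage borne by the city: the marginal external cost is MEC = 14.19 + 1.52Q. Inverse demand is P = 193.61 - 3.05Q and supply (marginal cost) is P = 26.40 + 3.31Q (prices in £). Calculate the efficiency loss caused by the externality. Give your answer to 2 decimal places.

Market equilibrium (private): 26.40 + 3.31Q = 193.61 - 3.05Q → Q_m = 26.2909.
Social marginal benefit = demand − MEC = 179.42 - 4.57Q.
Set SMB = MC: 179.42 - 4.57Q = 26.40 + 3.31Q → Q* = 19.4188.
The loss is the area between SMB and MC from Q* to Q_m; with linear curves that's a triangle of height MEC(Q_m).
DWL = ½ × 6.8721 × 54.1521 = 186.0693.

DWL = £186.07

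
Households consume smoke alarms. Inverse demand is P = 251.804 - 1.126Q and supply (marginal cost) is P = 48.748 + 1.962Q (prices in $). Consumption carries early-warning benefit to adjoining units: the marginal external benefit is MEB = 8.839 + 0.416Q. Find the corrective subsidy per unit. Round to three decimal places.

subsidy = $41.829 per unit

Social marginal benefit = demand + MEB = 260.643 - 0.710Q.
Set SMB = MC: 260.643 - 0.710Q = 48.748 + 1.962Q → Q* = 79.3020.
The Pigouvian subsidy equals MEB at Q*: 8.839 + 0.416×79.3020 = 41.8286.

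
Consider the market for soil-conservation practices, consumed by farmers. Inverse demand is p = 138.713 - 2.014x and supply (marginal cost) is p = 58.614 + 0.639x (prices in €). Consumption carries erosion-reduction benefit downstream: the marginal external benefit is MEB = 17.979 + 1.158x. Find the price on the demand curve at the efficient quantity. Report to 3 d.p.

Social marginal benefit = demand + MEB = 156.692 - 0.856x.
Set SMB = MC: 156.692 - 0.856x = 58.614 + 0.639x → x* = 65.6040.
Consumer price on the demand curve at x*: 138.713 − 2.014×65.6040 = 6.5865.

P = €6.587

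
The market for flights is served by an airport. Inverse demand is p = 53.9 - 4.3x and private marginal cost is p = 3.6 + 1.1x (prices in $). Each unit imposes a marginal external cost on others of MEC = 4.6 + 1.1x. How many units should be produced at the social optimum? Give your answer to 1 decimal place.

Social marginal cost = private MC + MEC = 8.2 + 2.2x.
Set SMC = demand: 8.2 + 2.2x = 53.9 - 4.3x → x* = 7.0308.

x* = 7.0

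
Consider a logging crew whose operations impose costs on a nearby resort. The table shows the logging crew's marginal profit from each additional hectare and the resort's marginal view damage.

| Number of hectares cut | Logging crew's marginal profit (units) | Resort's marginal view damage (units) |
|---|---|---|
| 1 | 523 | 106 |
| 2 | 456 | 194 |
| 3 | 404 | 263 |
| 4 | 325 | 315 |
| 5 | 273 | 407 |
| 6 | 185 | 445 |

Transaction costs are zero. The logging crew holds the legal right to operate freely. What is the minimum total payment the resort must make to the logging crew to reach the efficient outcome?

Left alone the logging crew would choose level 6 (marginal profit stays positive).
Efficient level: k* = 4 (marginal profit ≥ marginal view damage through 4).
The resort must at least cover the logging crew's forgone profit from cutting 6→4: 273 + 185 = 458.

458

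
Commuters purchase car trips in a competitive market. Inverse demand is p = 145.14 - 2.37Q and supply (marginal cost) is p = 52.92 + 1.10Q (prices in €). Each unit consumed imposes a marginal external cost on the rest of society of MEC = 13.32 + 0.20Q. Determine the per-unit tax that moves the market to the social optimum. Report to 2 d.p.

Social marginal benefit = demand − MEC = 131.82 - 2.57Q.
Set SMB = MC: 131.82 - 2.57Q = 52.92 + 1.10Q → Q* = 21.4986.
The Pigouvian tax equals MEC at Q*: 13.32 + 0.20×21.4986 = 17.6197.

tax = €17.62 per unit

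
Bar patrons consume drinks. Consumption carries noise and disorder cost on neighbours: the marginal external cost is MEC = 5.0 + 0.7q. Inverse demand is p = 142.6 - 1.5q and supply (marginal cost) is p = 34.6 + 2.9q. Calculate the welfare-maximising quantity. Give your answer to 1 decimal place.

Social marginal benefit = demand − MEC = 137.6 - 2.2q.
Set SMB = MC: 137.6 - 2.2q = 34.6 + 2.9q → q* = 20.1961.

q* = 20.2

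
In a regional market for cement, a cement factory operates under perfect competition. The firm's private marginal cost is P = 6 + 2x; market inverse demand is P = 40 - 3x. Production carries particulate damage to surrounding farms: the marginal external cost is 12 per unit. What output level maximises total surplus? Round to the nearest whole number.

Social marginal cost = private MC + MEC = 18 + 2x.
Set SMC = demand: 18 + 2x = 40 - 3x → x* = 4.4000.

x* = 4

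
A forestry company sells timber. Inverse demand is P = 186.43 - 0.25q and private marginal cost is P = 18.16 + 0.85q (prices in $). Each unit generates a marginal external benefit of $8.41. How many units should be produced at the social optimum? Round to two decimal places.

q* = 160.62

Social marginal cost = private MC − MEB = 9.75 + 0.85q.
Set SMC = demand: 9.75 + 0.85q = 186.43 - 0.25q → q* = 160.6182.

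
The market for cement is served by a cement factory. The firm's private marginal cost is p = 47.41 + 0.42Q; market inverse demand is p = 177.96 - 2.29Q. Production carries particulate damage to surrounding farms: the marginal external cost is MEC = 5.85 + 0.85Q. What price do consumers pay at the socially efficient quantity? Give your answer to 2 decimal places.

Social marginal cost = private MC + MEC = 53.26 + 1.27Q.
Set SMC = demand: 53.26 + 1.27Q = 177.96 - 2.29Q → Q* = 35.0281.
Consumer price on the demand curve at Q*: 177.96 − 2.29×35.0281 = 97.7457.

P = 97.75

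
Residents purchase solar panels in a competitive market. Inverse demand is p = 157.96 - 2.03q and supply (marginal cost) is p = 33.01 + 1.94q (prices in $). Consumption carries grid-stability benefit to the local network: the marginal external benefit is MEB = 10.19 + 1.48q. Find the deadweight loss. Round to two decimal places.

DWL = $647.17

Market equilibrium (private): 33.01 + 1.94q = 157.96 - 2.03q → q_m = 31.4736.
Social marginal benefit = demand + MEB = 168.15 - 0.55q.
Set SMB = MC: 168.15 - 0.55q = 33.01 + 1.94q → q* = 54.2731.
Height of the DWL triangle at q_m is SMB(q_m) − MC(q_m) = MEB(q_m) = 56.7709.
DWL = ½ × 22.7995 × 56.7709 = 647.1741.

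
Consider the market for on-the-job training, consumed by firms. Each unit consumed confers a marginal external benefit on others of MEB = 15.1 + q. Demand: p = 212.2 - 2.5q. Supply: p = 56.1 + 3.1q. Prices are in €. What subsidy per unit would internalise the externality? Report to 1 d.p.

Social marginal benefit = demand + MEB = 227.3 - 1.5q.
Set SMB = MC: 227.3 - 1.5q = 56.1 + 3.1q → q* = 37.2174.
The Pigouvian subsidy equals MEB at q*: 15.1 + 1.0×37.2174 = 52.3174.

subsidy = €52.3 per unit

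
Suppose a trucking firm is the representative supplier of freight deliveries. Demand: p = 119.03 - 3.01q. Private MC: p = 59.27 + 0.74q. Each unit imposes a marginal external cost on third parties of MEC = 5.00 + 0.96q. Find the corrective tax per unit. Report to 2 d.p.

tax = 16.16 per unit

Social marginal cost = private MC + MEC = 64.27 + 1.70q.
Set SMC = demand: 64.27 + 1.70q = 119.03 - 3.01q → q* = 11.6263.
The Pigouvian tax equals MEC at q*: 5.00 + 0.96×11.6263 = 16.1612.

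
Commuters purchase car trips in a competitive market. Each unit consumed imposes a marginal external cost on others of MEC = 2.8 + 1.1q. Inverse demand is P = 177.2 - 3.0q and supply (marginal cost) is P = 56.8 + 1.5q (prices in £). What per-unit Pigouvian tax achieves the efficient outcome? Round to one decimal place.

Social marginal benefit = demand − MEC = 174.4 - 4.1q.
Set SMB = MC: 174.4 - 4.1q = 56.8 + 1.5q → q* = 21.0000.
The Pigouvian tax equals MEC at q*: 2.8 + 1.1×21.0000 = 25.9000.

tax = £25.9 per unit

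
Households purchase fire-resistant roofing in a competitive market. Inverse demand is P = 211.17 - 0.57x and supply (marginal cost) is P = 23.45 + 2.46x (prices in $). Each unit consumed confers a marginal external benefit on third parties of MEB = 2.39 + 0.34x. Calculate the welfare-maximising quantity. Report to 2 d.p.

x* = 70.67

Social marginal benefit = demand + MEB = 213.56 - 0.23x.
Set SMB = MC: 213.56 - 0.23x = 23.45 + 2.46x → x* = 70.6729.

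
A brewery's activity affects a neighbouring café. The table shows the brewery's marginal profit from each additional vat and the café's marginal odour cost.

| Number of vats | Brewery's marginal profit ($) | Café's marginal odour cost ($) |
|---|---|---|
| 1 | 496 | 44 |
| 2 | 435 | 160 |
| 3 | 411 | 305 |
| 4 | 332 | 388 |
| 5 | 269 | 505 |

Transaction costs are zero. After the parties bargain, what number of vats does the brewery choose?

Bargaining reaches the level where marginal profit last exceeds marginal odour cost.
That holds through level 3 (411 ≥ 305) but not at 4 (332 < 388).

3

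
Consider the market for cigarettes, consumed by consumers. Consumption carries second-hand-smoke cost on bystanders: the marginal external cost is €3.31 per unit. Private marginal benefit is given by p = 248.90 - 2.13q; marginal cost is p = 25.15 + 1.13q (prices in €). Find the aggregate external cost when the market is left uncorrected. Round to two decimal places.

Market equilibrium (private): 25.15 + 1.13q = 248.90 - 2.13q → q_m = 68.6350.
Total external cost = MEC × q_m = 3.31 × 68.6350 = 227.1819.

€227.18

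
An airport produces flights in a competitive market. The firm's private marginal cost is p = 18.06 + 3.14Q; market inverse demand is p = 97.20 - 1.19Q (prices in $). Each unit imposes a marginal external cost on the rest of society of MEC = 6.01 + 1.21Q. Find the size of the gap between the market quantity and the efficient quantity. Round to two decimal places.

Market equilibrium (private): 18.06 + 3.14Q = 97.20 - 1.19Q → Q_m = 18.2771.
Social marginal cost = private MC + MEC = 24.07 + 4.35Q.
Set SMC = demand: 24.07 + 4.35Q = 97.20 - 1.19Q → Q* = 13.2004.
Gap = |18.2771 − 13.2004| = 5.0767.

5.08 units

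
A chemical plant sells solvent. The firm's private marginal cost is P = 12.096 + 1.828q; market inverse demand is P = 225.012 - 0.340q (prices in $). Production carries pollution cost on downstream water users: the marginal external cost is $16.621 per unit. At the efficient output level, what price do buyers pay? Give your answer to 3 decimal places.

P = $194.228

Social marginal cost = private MC + MEC = 28.717 + 1.828q.
Set SMC = demand: 28.717 + 1.828q = 225.012 - 0.340q → q* = 90.5420.
Consumer price on the demand curve at q*: 225.012 − 0.340×90.5420 = 194.2277.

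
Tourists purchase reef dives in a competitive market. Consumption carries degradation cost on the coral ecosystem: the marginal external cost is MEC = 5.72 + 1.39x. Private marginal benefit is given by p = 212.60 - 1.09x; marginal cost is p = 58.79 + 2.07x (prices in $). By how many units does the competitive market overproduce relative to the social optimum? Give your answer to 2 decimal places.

Market equilibrium (private): 58.79 + 2.07x = 212.60 - 1.09x → x_m = 48.6741.
Social marginal benefit = demand − MEC = 206.88 - 2.48x.
Set SMB = MC: 206.88 - 2.48x = 58.79 + 2.07x → x* = 32.5473.
Gap = |48.6741 − 32.5473| = 16.1268.

16.13 units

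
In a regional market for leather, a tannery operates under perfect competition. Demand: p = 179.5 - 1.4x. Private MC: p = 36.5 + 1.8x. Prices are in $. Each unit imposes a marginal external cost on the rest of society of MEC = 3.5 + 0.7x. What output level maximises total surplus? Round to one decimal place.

x* = 35.8

Social marginal cost = private MC + MEC = 40.0 + 2.5x.
Set SMC = demand: 40.0 + 2.5x = 179.5 - 1.4x → x* = 35.7692.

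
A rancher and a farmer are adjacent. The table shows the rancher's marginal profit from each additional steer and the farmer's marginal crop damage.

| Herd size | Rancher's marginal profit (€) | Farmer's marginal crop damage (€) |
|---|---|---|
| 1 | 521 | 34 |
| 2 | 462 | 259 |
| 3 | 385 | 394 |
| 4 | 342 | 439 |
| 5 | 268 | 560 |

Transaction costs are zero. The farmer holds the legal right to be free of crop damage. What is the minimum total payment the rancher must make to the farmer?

€293

Efficient level: marginal profit ≥ marginal crop damage through level 2, so k* = 2.
With the farmer holding the right, the rancher must at least compensate total damage at k*: 34 + 259 = 293.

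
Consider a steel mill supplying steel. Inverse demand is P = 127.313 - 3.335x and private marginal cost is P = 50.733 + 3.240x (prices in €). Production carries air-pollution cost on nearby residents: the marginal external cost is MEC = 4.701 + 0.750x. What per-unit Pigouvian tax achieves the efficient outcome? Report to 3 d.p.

Social marginal cost = private MC + MEC = 55.434 + 3.990x.
Set SMC = demand: 55.434 + 3.990x = 127.313 - 3.335x → x* = 9.8128.
The Pigouvian tax equals MEC at x*: 4.701 + 0.750×9.8128 = 12.0606.

tax = €12.061 per unit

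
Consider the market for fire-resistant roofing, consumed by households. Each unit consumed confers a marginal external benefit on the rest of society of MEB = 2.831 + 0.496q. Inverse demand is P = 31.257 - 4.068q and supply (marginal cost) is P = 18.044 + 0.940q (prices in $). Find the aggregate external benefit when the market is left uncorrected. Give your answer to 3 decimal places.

Market equilibrium (private): 18.044 + 0.940q = 31.257 - 4.068q → q_m = 2.6384.
Total external benefit = ∫₀^{q_m} (2.831 + 0.496q) dq = 2.831×2.6384 + ½×0.496×2.6384² = 9.1957.

$9.196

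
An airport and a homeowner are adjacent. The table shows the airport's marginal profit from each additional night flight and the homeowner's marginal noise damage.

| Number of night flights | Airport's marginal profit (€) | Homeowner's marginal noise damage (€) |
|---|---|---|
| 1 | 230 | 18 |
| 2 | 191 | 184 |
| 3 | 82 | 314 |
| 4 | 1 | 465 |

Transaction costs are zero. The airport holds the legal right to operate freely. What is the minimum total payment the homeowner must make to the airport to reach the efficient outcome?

€83

Left alone the airport would choose level 4 (marginal profit stays positive).
Efficient level: k* = 2 (marginal profit ≥ marginal noise damage through 2).
The homeowner must at least cover the airport's forgone profit from cutting 4→2: 82 + 1 = 83.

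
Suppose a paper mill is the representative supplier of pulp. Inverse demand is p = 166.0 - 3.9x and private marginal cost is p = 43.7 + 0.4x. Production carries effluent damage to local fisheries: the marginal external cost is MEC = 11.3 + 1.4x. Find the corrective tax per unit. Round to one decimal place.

tax = 38.6 per unit

Social marginal cost = private MC + MEC = 55.0 + 1.8x.
Set SMC = demand: 55.0 + 1.8x = 166.0 - 3.9x → x* = 19.4737.
The Pigouvian tax equals MEC at x*: 11.3 + 1.4×19.4737 = 38.5632.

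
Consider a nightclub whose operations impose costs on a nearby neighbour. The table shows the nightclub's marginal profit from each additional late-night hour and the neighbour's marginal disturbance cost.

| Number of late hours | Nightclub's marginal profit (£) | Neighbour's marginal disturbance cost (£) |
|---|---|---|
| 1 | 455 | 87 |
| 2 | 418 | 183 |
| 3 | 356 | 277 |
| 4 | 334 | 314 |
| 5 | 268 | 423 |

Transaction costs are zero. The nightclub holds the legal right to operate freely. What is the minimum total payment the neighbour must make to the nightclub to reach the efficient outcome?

£268

Left alone the nightclub would choose level 5 (marginal profit stays positive).
Efficient level: k* = 4 (marginal profit ≥ marginal disturbance cost through 4).
The neighbour must at least cover the nightclub's forgone profit from cutting 5→4: 268 = 268.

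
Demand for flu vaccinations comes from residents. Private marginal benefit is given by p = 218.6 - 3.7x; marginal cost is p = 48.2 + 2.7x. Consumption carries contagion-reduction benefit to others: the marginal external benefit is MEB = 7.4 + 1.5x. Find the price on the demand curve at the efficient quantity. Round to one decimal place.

P = 84.3

Social marginal benefit = demand + MEB = 226.0 - 2.2x.
Set SMB = MC: 226.0 - 2.2x = 48.2 + 2.7x → x* = 36.2857.
Consumer price on the demand curve at x*: 218.6 − 3.7×36.2857 = 84.3429.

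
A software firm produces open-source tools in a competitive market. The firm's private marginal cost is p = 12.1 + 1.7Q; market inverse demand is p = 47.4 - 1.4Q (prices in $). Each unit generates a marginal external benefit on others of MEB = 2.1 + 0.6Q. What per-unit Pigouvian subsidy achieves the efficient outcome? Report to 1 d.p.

Social marginal cost = private MC − MEB = 10.0 + 1.1Q.
Set SMC = demand: 10.0 + 1.1Q = 47.4 - 1.4Q → Q* = 14.9600.
The Pigouvian subsidy equals MEB at Q*: 2.1 + 0.6×14.9600 = 11.0760.

subsidy = $11.1 per unit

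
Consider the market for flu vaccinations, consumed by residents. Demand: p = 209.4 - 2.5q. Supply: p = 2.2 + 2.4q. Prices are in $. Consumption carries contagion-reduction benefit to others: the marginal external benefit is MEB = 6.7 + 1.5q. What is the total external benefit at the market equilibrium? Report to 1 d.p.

$1624.4

Market equilibrium (private): 2.2 + 2.4q = 209.4 - 2.5q → q_m = 42.2857.
Total external benefit = ∫₀^{q_m} (6.7 + 1.5q) dq = 6.7×42.2857 + ½×1.5×42.2857² = 1624.3745.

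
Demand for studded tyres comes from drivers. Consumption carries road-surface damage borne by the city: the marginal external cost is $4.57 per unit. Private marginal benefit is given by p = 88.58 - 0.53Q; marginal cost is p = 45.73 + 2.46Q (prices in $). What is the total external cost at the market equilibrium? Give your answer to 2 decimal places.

Market equilibrium (private): 45.73 + 2.46Q = 88.58 - 0.53Q → Q_m = 14.3311.
Total external cost = MEC × Q_m = 4.57 × 14.3311 = 65.4931.

$65.49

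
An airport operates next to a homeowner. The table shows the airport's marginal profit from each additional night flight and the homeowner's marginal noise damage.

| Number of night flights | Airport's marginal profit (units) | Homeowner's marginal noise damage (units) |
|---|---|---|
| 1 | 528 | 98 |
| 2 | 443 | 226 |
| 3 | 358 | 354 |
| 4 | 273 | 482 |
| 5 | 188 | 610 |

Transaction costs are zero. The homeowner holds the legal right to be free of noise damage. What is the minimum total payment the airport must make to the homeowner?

Efficient level: marginal profit ≥ marginal noise damage through level 3, so k* = 3.
With the homeowner holding the right, the airport must at least compensate total damage at k*: 98 + 226 + 354 = 678.

678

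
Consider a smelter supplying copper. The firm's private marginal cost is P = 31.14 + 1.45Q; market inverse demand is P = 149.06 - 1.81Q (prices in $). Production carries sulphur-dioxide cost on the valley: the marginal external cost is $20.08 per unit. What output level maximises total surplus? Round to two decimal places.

Social marginal cost = private MC + MEC = 51.22 + 1.45Q.
Set SMC = demand: 51.22 + 1.45Q = 149.06 - 1.81Q → Q* = 30.0123.

Q* = 30.01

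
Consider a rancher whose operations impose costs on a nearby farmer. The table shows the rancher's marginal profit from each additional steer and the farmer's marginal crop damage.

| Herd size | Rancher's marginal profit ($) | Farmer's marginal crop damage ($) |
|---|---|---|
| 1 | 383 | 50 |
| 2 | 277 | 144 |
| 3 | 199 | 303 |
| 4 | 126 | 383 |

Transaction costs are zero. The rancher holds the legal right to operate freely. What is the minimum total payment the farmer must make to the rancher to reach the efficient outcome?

Left alone the rancher would choose level 4 (marginal profit stays positive).
Efficient level: k* = 2 (marginal profit ≥ marginal crop damage through 2).
The farmer must at least cover the rancher's forgone profit from cutting 4→2: 199 + 126 = 325.

$325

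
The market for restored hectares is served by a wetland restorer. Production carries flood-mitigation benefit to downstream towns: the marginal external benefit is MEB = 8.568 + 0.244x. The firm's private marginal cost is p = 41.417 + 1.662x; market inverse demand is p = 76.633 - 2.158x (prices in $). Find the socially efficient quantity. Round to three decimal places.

Social marginal cost = private MC − MEB = 32.849 + 1.418x.
Set SMC = demand: 32.849 + 1.418x = 76.633 - 2.158x → x* = 12.2438.

x* = 12.244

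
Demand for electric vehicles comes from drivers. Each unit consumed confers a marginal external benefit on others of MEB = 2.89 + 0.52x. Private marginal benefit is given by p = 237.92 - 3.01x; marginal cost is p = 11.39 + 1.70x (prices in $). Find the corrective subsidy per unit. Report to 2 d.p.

subsidy = $31.36 per unit

Social marginal benefit = demand + MEB = 240.81 - 2.49x.
Set SMB = MC: 240.81 - 2.49x = 11.39 + 1.70x → x* = 54.7542.
The Pigouvian subsidy equals MEB at x*: 2.89 + 0.52×54.7542 = 31.3622.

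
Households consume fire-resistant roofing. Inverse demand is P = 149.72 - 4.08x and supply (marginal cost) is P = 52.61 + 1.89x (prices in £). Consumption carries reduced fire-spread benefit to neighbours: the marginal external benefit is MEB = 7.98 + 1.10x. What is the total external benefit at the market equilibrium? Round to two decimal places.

£275.33

Market equilibrium (private): 52.61 + 1.89x = 149.72 - 4.08x → x_m = 16.2663.
Total external benefit = ∫₀^{x_m} (7.98 + 1.10x) dx = 7.98×16.2663 + ½×1.10×16.2663² = 275.3310.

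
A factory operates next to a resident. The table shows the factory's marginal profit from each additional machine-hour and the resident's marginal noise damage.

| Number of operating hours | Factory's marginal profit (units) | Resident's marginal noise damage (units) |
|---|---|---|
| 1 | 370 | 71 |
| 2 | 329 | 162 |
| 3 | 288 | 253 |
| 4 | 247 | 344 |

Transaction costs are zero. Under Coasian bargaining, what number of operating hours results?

Bargaining reaches the level where marginal profit last exceeds marginal noise damage.
That holds through level 3 (288 ≥ 253) but not at 4 (247 < 344).

3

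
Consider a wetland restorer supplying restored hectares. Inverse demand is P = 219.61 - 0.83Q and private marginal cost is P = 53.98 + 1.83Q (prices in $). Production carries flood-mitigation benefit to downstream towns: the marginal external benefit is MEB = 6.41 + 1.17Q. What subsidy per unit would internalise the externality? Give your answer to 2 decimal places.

subsidy = $141.50 per unit

Social marginal cost = private MC − MEB = 47.57 + 0.66Q.
Set SMC = demand: 47.57 + 0.66Q = 219.61 - 0.83Q → Q* = 115.4631.
The Pigouvian subsidy equals MEB at Q*: 6.41 + 1.17×115.4631 = 141.5018.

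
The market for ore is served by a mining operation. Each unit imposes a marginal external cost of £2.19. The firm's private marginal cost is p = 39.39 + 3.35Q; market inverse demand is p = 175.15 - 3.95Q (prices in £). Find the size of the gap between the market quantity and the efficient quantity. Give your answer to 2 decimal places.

Market equilibrium (private): 39.39 + 3.35Q = 175.15 - 3.95Q → Q_m = 18.5973.
Social marginal cost = private MC + MEC = 41.58 + 3.35Q.
Set SMC = demand: 41.58 + 3.35Q = 175.15 - 3.95Q → Q* = 18.2973.
Gap = |18.5973 − 18.2973| = 0.3000.

0.30 units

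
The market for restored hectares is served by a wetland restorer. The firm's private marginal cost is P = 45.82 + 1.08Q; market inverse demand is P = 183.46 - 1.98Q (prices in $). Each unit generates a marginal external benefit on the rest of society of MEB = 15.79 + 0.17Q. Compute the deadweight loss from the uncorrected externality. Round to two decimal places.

DWL = $95.03

Market equilibrium (private): 45.82 + 1.08Q = 183.46 - 1.98Q → Q_m = 44.9804.
Social marginal cost = private MC − MEB = 30.03 + 0.91Q.
Set SMC = demand: 30.03 + 0.91Q = 183.46 - 1.98Q → Q* = 53.0900.
Height of the DWL triangle at Q_m is demand(Q_m) − SMC(Q_m) = MEB(Q_m) = 23.4367.
DWL = ½ × 8.1096 × 23.4367 = 95.0311.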